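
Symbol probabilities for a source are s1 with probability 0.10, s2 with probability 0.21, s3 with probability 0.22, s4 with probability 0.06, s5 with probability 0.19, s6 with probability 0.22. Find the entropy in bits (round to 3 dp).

2.465 bits

H = −Σ pᵢ log₂ pᵢ.
−0.10·log₂(0.10) = 0.3322
−0.21·log₂(0.21) = 0.4728
−0.22·log₂(0.22) = 0.4806
−0.06·log₂(0.06) = 0.2435
−0.19·log₂(0.19) = 0.4552
−0.22·log₂(0.22) = 0.4806
Sum ≈ 2.4649 → 2.465 bits.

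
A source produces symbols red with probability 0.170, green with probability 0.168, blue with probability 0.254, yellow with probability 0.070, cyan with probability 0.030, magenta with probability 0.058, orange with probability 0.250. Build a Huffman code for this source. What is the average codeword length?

2.572 bits/symbol

Repeatedly combine the two least-probable nodes; the expected code length is the sum of the merged weights.
merge 3/100 + 29/500 → 11/125
merge 7/100 + 11/125 → 79/500
merge 79/500 + 21/125 → 163/500
merge 17/100 + 1/4 → 21/50
merge 127/500 + 163/500 → 29/50
merge 21/50 + 29/50 → 1
L = 11/125 + 79/500 + 163/500 + 21/50 + 29/50 + 1 = 643/250 = 2.572 bits/symbol.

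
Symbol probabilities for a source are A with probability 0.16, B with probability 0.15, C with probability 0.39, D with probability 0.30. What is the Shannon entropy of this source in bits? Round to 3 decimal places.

H = −Σ pᵢ log₂ pᵢ.
−0.16·log₂(0.16) = 0.4230
−0.15·log₂(0.15) = 0.4105
−0.39·log₂(0.39) = 0.5298
−0.30·log₂(0.30) = 0.5211
Sum ≈ 1.8844 → 1.884 bits.

1.884 bits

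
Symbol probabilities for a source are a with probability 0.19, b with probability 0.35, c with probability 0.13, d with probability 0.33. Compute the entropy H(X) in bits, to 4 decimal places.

H = −Σ pᵢ log₂ pᵢ.
−0.19·log₂(0.19) = 0.4552
−0.35·log₂(0.35) = 0.5301
−0.13·log₂(0.13) = 0.3826
−0.33·log₂(0.33) = 0.5278
Sum ≈ 1.8958 → 1.8958 bits.

1.8958 bits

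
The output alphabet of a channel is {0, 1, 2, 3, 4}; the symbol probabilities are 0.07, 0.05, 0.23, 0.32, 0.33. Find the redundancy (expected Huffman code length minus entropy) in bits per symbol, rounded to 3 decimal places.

0.094 bits

Entropy H = −Σ p log₂ p ≈ 2.0262 bits.
Huffman merges: 1/20+7/100→3/25; 3/25+23/100→7/20; 8/25+33/100→13/20; 7/20+13/20→1. L = 53/25 ≈ 2.1200.
L − H = 2.1200 − 2.0262 = 0.094 bits.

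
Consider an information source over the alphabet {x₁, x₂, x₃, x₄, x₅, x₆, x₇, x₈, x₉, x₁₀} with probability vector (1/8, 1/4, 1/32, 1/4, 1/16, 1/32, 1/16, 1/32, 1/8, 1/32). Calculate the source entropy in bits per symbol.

Each probability is a power of 1/2, so log₂(1/p) is an integer.
H = Σ p·log₂(1/p) = 1/8·3 + 1/4·2 + 1/32·5 + 1/4·2 + 1/16·4 + 1/32·5 + 1/16·4 + 1/32·5 + 1/8·3 + 1/32·5 = 2.875 bits.

2.875 bits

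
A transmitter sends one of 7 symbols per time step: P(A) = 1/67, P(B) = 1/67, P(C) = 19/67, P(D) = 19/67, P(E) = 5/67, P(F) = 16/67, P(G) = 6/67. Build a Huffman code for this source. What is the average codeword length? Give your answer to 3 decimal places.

Repeatedly combine the two least-probable nodes; the expected code length is the sum of the merged weights.
merge 1/67 + 1/67 → 2/67
merge 2/67 + 5/67 → 7/67
merge 6/67 + 7/67 → 13/67
merge 13/67 + 16/67 → 29/67
merge 19/67 + 19/67 → 38/67
merge 29/67 + 38/67 → 1
L = 2/67 + 7/67 + 13/67 + 29/67 + 38/67 + 1 = 156/67 ≈ 2.328 bits/symbol.

2.328 bits/symbol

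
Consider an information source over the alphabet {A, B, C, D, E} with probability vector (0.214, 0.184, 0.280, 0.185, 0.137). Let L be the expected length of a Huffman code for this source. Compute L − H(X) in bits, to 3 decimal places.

0.038 bits

Entropy H = −Σ p log₂ p ≈ 2.2828 bits.
Huffman merges: 137/1000+23/125→321/1000; 37/200+107/500→399/1000; 7/25+321/1000→601/1000; 399/1000+601/1000→1. L = 2321/1000 ≈ 2.3210.
L − H = 2.3210 − 2.2828 = 0.038 bits.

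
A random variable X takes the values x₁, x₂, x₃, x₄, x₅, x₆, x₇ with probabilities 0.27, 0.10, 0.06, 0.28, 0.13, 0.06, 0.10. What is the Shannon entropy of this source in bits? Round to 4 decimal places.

H = −Σ pᵢ log₂ pᵢ.
−0.27·log₂(0.27) = 0.5100
−0.10·log₂(0.10) = 0.3322
−0.06·log₂(0.06) = 0.2435
−0.28·log₂(0.28) = 0.5142
−0.13·log₂(0.13) = 0.3826
−0.06·log₂(0.06) = 0.2435
−0.10·log₂(0.10) = 0.3322
Sum ≈ 2.5583 → 2.5583 bits.

2.5583 bits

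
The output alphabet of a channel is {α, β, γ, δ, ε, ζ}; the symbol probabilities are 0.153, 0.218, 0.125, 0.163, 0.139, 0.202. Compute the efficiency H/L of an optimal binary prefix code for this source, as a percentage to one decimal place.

Entropy H = −Σ p log₂ p ≈ 2.5569 bits.
Huffman merges: 1/8+139/1000→33/125; 153/1000+163/1000→79/250; 101/500+109/500→21/50; 33/125+79/250→29/50; 21/50+29/50→1. L = 129/50 ≈ 2.5800.
Efficiency = H/L = 2.5569/2.5800 = 99.1%.

99.1%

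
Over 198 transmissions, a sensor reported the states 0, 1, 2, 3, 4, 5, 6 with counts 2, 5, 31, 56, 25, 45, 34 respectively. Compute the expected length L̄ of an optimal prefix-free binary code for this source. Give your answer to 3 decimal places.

Probabilities are the counts divided by 198.
Repeatedly combine the two least-probable nodes; the expected code length is the sum of the merged weights.
merge 1/99 + 5/198 → 7/198
merge 7/198 + 25/198 → 16/99
merge 31/198 + 16/99 → 7/22
merge 17/99 + 5/22 → 79/198
merge 28/99 + 7/22 → 119/198
merge 79/198 + 119/198 → 1
L = 7/198 + 16/99 + 7/22 + 79/198 + 119/198 + 1 = 83/33 ≈ 2.515 bits/symbol.

2.515 bits/symbol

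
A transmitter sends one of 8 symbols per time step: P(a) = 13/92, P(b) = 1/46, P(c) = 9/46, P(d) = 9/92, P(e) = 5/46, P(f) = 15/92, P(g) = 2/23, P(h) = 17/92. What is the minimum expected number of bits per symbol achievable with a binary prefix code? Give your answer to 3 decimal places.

2.913 bits/symbol

Repeatedly combine the two least-probable nodes; the expected code length is the sum of the merged weights.
merge 1/46 + 2/23 → 5/46
merge 9/92 + 5/46 → 19/92
merge 5/46 + 13/92 → 1/4
merge 15/92 + 17/92 → 8/23
merge 9/46 + 19/92 → 37/92
merge 1/4 + 8/23 → 55/92
merge 37/92 + 55/92 → 1
L = 5/46 + 19/92 + 1/4 + 8/23 + 37/92 + 55/92 + 1 = 67/23 ≈ 2.913 bits/symbol.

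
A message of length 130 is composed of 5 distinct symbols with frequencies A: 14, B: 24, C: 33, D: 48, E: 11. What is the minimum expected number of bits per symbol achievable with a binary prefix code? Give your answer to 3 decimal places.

2.192 bits/symbol

Probabilities are the counts divided by 130.
Repeatedly combine the two least-probable nodes; the expected code length is the sum of the merged weights.
merge 11/130 + 7/65 → 5/26
merge 12/65 + 5/26 → 49/130
merge 33/130 + 24/65 → 81/130
merge 49/130 + 81/130 → 1
L = 5/26 + 49/130 + 81/130 + 1 = 57/26 ≈ 2.192 bits/symbol.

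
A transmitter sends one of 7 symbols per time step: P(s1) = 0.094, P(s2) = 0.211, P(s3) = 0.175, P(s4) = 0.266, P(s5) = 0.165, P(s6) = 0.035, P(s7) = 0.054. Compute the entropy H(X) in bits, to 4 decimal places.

2.5681 bits

H = −Σ pᵢ log₂ pᵢ.
−0.094·log₂(0.094) = 0.3207
−0.211·log₂(0.211) = 0.4736
−0.175·log₂(0.175) = 0.4401
−0.266·log₂(0.266) = 0.5082
−0.165·log₂(0.165) = 0.4289
−0.035·log₂(0.035) = 0.1693
−0.054·log₂(0.054) = 0.2274
Sum ≈ 2.5681 → 2.5681 bits.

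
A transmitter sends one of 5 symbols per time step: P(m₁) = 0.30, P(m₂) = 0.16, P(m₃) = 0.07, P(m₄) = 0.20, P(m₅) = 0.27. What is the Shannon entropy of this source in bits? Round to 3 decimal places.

H = −Σ pᵢ log₂ pᵢ.
−0.30·log₂(0.30) = 0.5211
−0.16·log₂(0.16) = 0.4230
−0.07·log₂(0.07) = 0.2686
−0.20·log₂(0.20) = 0.4644
−0.27·log₂(0.27) = 0.5100
Sum ≈ 2.1871 → 2.187 bits.

2.187 bits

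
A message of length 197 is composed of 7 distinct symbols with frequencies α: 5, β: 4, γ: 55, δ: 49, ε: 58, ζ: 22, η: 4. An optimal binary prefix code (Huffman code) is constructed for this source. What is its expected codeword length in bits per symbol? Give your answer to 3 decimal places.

2.284 bits/symbol

Probabilities are the counts divided by 197.
Repeatedly combine the two least-probable nodes; the expected code length is the sum of the merged weights.
merge 4/197 + 4/197 → 8/197
merge 5/197 + 8/197 → 13/197
merge 13/197 + 22/197 → 35/197
merge 35/197 + 49/197 → 84/197
merge 55/197 + 58/197 → 113/197
merge 84/197 + 113/197 → 1
L = 8/197 + 13/197 + 35/197 + 84/197 + 113/197 + 1 = 450/197 ≈ 2.284 bits/symbol.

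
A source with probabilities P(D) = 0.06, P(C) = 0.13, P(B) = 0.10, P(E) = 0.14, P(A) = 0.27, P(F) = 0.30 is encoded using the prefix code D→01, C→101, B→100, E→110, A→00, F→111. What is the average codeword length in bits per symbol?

L̄ = Σ pᵢ·ℓᵢ = 0.06·2 + 0.13·3 + 0.10·3 + 0.14·3 + 0.27·2 + 0.30·3 = 2.67 bits/symbol.

2.67 bits/symbol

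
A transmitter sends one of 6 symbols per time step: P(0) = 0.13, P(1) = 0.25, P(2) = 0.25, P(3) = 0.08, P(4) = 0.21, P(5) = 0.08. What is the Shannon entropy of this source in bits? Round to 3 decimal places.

H = −Σ pᵢ log₂ pᵢ.
−0.13·log₂(0.13) = 0.3826
−0.25·log₂(0.25) = 0.5000
−0.25·log₂(0.25) = 0.5000
−0.08·log₂(0.08) = 0.2915
−0.21·log₂(0.21) = 0.4728
−0.08·log₂(0.08) = 0.2915
Sum ≈ 2.4385 → 2.438 bits.

2.438 bits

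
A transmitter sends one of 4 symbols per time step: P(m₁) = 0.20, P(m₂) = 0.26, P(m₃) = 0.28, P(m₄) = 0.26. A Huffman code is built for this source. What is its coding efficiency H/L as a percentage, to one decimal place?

99.5%

Entropy H = −Σ p log₂ p ≈ 1.9892 bits.
Huffman merges: 1/5+13/50→23/50; 13/50+7/25→27/50; 23/50+27/50→1. L = 2 ≈ 2.0000.
Efficiency = H/L = 1.9892/2.0000 = 99.5%.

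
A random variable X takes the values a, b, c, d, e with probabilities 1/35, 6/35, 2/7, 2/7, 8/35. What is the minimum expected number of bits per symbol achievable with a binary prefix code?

Repeatedly combine the two least-probable nodes; the expected code length is the sum of the merged weights.
merge 1/35 + 6/35 → 1/5
merge 1/5 + 8/35 → 3/7
merge 2/7 + 2/7 → 4/7
merge 3/7 + 4/7 → 1
L = 1/5 + 3/7 + 4/7 + 1 = 11/5 = 2.2 bits/symbol.

2.2 bits/symbol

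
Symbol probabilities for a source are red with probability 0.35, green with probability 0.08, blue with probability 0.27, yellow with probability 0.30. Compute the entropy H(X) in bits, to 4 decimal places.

H = −Σ pᵢ log₂ pᵢ.
−0.35·log₂(0.35) = 0.5301
−0.08·log₂(0.08) = 0.2915
−0.27·log₂(0.27) = 0.5100
−0.30·log₂(0.30) = 0.5211
Sum ≈ 1.8527 → 1.8527 bits.

1.8527 bits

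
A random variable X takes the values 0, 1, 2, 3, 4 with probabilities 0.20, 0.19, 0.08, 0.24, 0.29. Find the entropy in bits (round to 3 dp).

2.223 bits

H = −Σ pᵢ log₂ pᵢ.
−0.20·log₂(0.20) = 0.4644
−0.19·log₂(0.19) = 0.4552
−0.08·log₂(0.08) = 0.2915
−0.24·log₂(0.24) = 0.4941
−0.29·log₂(0.29) = 0.5179
Sum ≈ 2.2232 → 2.223 bits.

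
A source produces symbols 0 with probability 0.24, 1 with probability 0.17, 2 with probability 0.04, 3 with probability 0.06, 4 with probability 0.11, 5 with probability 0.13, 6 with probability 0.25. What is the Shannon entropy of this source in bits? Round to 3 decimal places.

2.591 bits

H = −Σ pᵢ log₂ pᵢ.
−0.24·log₂(0.24) = 0.4941
−0.17·log₂(0.17) = 0.4346
−0.04·log₂(0.04) = 0.1858
−0.06·log₂(0.06) = 0.2435
−0.11·log₂(0.11) = 0.3503
−0.13·log₂(0.13) = 0.3826
−0.25·log₂(0.25) = 0.5000
Sum ≈ 2.5909 → 2.591 bits.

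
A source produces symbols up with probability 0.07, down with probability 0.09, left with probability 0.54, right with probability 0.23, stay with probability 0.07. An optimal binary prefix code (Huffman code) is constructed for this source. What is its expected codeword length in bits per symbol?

Repeatedly combine the two least-probable nodes; the expected code length is the sum of the merged weights.
merge 7/100 + 7/100 → 7/50
merge 9/100 + 7/50 → 23/100
merge 23/100 + 23/100 → 23/50
merge 23/50 + 27/50 → 1
L = 7/50 + 23/100 + 23/50 + 1 = 183/100 = 1.83 bits/symbol.

1.83 bits/symbol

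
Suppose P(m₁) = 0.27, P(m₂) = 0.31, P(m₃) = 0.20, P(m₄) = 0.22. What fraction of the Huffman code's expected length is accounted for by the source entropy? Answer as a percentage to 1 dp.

Entropy H = −Σ p log₂ p ≈ 1.9788 bits.
Huffman merges: 1/5+11/50→21/50; 27/100+31/100→29/50; 21/50+29/50→1. L = 2 ≈ 2.0000.
Efficiency = H/L = 1.9788/2.0000 = 98.9%.

98.9%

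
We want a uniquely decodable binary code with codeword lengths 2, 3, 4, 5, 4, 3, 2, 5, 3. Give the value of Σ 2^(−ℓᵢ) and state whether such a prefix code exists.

1.0625; no

With common denominator 2^5 = 32: Σ 2^(−ℓᵢ) = 8/32 + 4/32 + 2/32 + 1/32 + 2/32 + 4/32 + 8/32 + 1/32 + 4/32 = 34/32 = 1.0625.
Kraft's inequality requires Σ ≤ 1; here Σ = 1.0625 > 1, so no such prefix code exists.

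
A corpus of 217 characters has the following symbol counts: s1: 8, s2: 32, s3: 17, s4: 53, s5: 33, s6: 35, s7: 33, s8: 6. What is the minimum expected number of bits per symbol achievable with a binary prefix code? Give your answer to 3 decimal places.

2.802 bits/symbol

Probabilities are the counts divided by 217.
Repeatedly combine the two least-probable nodes; the expected code length is the sum of the merged weights.
merge 6/217 + 8/217 → 2/31
merge 2/31 + 17/217 → 1/7
merge 1/7 + 32/217 → 9/31
merge 33/217 + 33/217 → 66/217
merge 5/31 + 53/217 → 88/217
merge 9/31 + 66/217 → 129/217
merge 88/217 + 129/217 → 1
L = 2/31 + 1/7 + 9/31 + 66/217 + 88/217 + 129/217 + 1 = 608/217 ≈ 2.802 bits/symbol.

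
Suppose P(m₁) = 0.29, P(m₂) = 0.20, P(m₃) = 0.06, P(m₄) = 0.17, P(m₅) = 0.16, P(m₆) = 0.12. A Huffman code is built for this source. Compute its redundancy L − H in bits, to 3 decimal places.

0.060 bits

Entropy H = −Σ p log₂ p ≈ 2.4505 bits.
Huffman merges: 3/50+3/25→9/50; 4/25+17/100→33/100; 9/50+1/5→19/50; 29/100+33/100→31/50; 19/50+31/50→1. L = 251/100 ≈ 2.5100.
L − H = 2.5100 − 2.4505 = 0.060 bits.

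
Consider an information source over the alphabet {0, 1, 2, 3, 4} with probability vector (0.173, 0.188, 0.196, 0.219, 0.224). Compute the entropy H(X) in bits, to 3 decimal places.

2.315 bits

H = −Σ pᵢ log₂ pᵢ.
−0.173·log₂(0.173) = 0.4379
−0.188·log₂(0.188) = 0.4533
−0.196·log₂(0.196) = 0.4608
−0.219·log₂(0.219) = 0.4798
−0.224·log₂(0.224) = 0.4835
Sum ≈ 2.3153 → 2.315 bits.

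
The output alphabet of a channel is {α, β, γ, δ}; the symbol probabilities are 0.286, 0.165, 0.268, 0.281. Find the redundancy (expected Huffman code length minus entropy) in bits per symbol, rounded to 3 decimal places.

0.031 bits

Entropy H = −Σ p log₂ p ≈ 1.9691 bits.
Huffman merges: 33/200+67/250→433/1000; 281/1000+143/500→567/1000; 433/1000+567/1000→1. L = 2 ≈ 2.0000.
L − H = 2.0000 − 1.9691 = 0.031 bits.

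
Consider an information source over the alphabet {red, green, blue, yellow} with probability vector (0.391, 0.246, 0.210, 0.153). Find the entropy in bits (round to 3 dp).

H = −Σ pᵢ log₂ pᵢ.
−0.391·log₂(0.391) = 0.5297
−0.246·log₂(0.246) = 0.4977
−0.210·log₂(0.210) = 0.4728
−0.153·log₂(0.153) = 0.4144
Sum ≈ 1.9146 → 1.915 bits.

1.915 bits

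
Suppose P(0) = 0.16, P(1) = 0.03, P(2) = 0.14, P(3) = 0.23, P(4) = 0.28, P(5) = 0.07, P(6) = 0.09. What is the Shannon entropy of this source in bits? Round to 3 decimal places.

H = −Σ pᵢ log₂ pᵢ.
−0.16·log₂(0.16) = 0.4230
−0.03·log₂(0.03) = 0.1518
−0.14·log₂(0.14) = 0.3971
−0.23·log₂(0.23) = 0.4877
−0.28·log₂(0.28) = 0.5142
−0.07·log₂(0.07) = 0.2686
−0.09·log₂(0.09) = 0.3127
Sum ≈ 2.5550 → 2.555 bits.

2.555 bits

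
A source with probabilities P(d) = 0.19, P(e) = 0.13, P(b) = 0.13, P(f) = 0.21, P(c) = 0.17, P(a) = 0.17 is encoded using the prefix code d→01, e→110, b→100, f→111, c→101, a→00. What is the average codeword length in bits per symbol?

L̄ = Σ pᵢ·ℓᵢ = 0.19·2 + 0.13·3 + 0.13·3 + 0.21·3 + 0.17·3 + 0.17·2 = 2.64 bits/symbol.

2.64 bits/symbol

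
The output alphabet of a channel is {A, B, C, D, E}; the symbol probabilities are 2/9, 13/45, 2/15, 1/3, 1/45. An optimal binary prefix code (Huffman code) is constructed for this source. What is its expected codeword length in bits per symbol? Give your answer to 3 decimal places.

Repeatedly combine the two least-probable nodes; the expected code length is the sum of the merged weights.
merge 1/45 + 2/15 → 7/45
merge 7/45 + 2/9 → 17/45
merge 13/45 + 1/3 → 28/45
merge 17/45 + 28/45 → 1
L = 7/45 + 17/45 + 28/45 + 1 = 97/45 ≈ 2.156 bits/symbol.

2.156 bits/symbol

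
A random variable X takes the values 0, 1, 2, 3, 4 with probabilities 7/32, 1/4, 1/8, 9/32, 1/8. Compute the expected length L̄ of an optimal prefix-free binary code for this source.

Repeatedly combine the two least-probable nodes; the expected code length is the sum of the merged weights.
merge 1/8 + 1/8 → 1/4
merge 7/32 + 1/4 → 15/32
merge 1/4 + 9/32 → 17/32
merge 15/32 + 17/32 → 1
L = 1/4 + 15/32 + 17/32 + 1 = 9/4 = 2.25 bits/symbol.

2.25 bits/symbol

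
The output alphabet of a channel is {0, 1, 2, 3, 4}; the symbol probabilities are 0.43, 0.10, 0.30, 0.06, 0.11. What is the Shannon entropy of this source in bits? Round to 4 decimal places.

1.9707 bits

H = −Σ pᵢ log₂ pᵢ.
−0.43·log₂(0.43) = 0.5236
−0.10·log₂(0.10) = 0.3322
−0.30·log₂(0.30) = 0.5211
−0.06·log₂(0.06) = 0.2435
−0.11·log₂(0.11) = 0.3503
Sum ≈ 1.9707 → 1.9707 bits.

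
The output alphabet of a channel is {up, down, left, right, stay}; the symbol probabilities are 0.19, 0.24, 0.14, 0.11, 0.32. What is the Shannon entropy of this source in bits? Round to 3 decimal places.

H = −Σ pᵢ log₂ pᵢ.
−0.19·log₂(0.19) = 0.4552
−0.24·log₂(0.24) = 0.4941
−0.14·log₂(0.14) = 0.3971
−0.11·log₂(0.11) = 0.3503
−0.32·log₂(0.32) = 0.5260
Sum ≈ 2.2228 → 2.223 bits.

2.223 bits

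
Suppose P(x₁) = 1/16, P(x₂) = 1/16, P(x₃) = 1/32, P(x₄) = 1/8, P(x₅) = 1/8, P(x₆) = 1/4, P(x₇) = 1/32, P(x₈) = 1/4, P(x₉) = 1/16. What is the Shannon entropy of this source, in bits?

Each probability is a power of 1/2, so log₂(1/p) is an integer.
H = Σ p·log₂(1/p) = 1/16·4 + 1/16·4 + 1/32·5 + 1/8·3 + 1/8·3 + 1/4·2 + 1/32·5 + 1/4·2 + 1/16·4 = 2.8125 bits.

2.8125 bits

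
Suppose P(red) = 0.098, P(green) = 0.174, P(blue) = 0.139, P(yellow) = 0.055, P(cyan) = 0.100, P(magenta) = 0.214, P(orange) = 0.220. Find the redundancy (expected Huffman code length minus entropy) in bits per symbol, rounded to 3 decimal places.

Entropy H = −Σ p log₂ p ≈ 2.6820 bits.
Huffman merges: 11/200+49/500→153/1000; 1/10+139/1000→239/1000; 153/1000+87/500→327/1000; 107/500+11/50→217/500; 239/1000+327/1000→283/500; 217/500+283/500→1. L = 2719/1000 ≈ 2.7190.
L − H = 2.7190 − 2.6820 = 0.037 bits.

0.037 bits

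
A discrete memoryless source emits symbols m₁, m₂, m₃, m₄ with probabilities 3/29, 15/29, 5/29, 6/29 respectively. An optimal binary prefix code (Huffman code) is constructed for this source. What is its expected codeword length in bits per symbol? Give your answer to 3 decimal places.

Repeatedly combine the two least-probable nodes; the expected code length is the sum of the merged weights.
merge 3/29 + 5/29 → 8/29
merge 6/29 + 8/29 → 14/29
merge 14/29 + 15/29 → 1
L = 8/29 + 14/29 + 1 = 51/29 ≈ 1.759 bits/symbol.

1.759 bits/symbol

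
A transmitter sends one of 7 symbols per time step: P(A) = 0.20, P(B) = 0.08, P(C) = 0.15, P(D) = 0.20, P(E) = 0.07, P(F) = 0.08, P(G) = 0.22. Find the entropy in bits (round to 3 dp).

2.671 bits

H = −Σ pᵢ log₂ pᵢ.
−0.20·log₂(0.20) = 0.4644
−0.08·log₂(0.08) = 0.2915
−0.15·log₂(0.15) = 0.4105
−0.20·log₂(0.20) = 0.4644
−0.07·log₂(0.07) = 0.2686
−0.08·log₂(0.08) = 0.2915
−0.22·log₂(0.22) = 0.4806
Sum ≈ 2.6715 → 2.671 bits.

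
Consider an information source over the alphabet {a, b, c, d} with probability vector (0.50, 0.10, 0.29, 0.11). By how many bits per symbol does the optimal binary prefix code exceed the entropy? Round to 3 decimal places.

0.010 bits

Entropy H = −Σ p log₂ p ≈ 1.7004 bits.
Huffman merges: 1/10+11/100→21/100; 21/100+29/100→1/2; 1/2+1/2→1. L = 171/100 ≈ 1.7100.
L − H = 1.7100 − 1.7004 = 0.010 bits.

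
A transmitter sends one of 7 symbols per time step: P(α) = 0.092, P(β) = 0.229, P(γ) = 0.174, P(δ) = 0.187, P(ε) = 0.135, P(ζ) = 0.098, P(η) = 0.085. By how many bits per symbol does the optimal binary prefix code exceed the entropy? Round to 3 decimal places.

0.045 bits

Entropy H = −Σ p log₂ p ≈ 2.7157 bits.
Huffman merges: 17/200+23/250→177/1000; 49/500+27/200→233/1000; 87/500+177/1000→351/1000; 187/1000+229/1000→52/125; 233/1000+351/1000→73/125; 52/125+73/125→1. L = 2761/1000 ≈ 2.7610.
L − H = 2.7610 − 2.7157 = 0.045 bits.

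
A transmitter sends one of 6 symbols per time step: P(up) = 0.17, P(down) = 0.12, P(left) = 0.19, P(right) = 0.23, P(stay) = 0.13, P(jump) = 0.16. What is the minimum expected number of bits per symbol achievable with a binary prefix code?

2.58 bits/symbol

Repeatedly combine the two least-probable nodes; the expected code length is the sum of the merged weights.
merge 3/25 + 13/100 → 1/4
merge 4/25 + 17/100 → 33/100
merge 19/100 + 23/100 → 21/50
merge 1/4 + 33/100 → 29/50
merge 21/50 + 29/50 → 1
L = 1/4 + 33/100 + 21/50 + 29/50 + 1 = 129/50 = 2.58 bits/symbol.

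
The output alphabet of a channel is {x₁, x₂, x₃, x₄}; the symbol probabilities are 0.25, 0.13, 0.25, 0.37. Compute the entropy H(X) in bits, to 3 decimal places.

H = −Σ pᵢ log₂ pᵢ.
−0.25·log₂(0.25) = 0.5000
−0.13·log₂(0.13) = 0.3826
−0.25·log₂(0.25) = 0.5000
−0.37·log₂(0.37) = 0.5307
Sum ≈ 1.9134 → 1.913 bits.

1.913 bits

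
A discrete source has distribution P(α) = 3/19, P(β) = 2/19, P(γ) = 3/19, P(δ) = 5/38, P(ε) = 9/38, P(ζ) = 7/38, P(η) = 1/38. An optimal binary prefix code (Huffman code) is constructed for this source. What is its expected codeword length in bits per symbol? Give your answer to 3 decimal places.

Repeatedly combine the two least-probable nodes; the expected code length is the sum of the merged weights.
merge 1/38 + 2/19 → 5/38
merge 5/38 + 5/38 → 5/19
merge 3/19 + 3/19 → 6/19
merge 7/38 + 9/38 → 8/19
merge 5/19 + 6/19 → 11/19
merge 8/19 + 11/19 → 1
L = 5/38 + 5/19 + 6/19 + 8/19 + 11/19 + 1 = 103/38 ≈ 2.711 bits/symbol.

2.711 bits/symbol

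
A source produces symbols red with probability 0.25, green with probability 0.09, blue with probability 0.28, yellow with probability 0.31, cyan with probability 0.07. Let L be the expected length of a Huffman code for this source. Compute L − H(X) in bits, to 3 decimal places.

0.041 bits

Entropy H = −Σ p log₂ p ≈ 2.1192 bits.
Huffman merges: 7/100+9/100→4/25; 4/25+1/4→41/100; 7/25+31/100→59/100; 41/100+59/100→1. L = 54/25 ≈ 2.1600.
L − H = 2.1600 − 2.1192 = 0.041 bits.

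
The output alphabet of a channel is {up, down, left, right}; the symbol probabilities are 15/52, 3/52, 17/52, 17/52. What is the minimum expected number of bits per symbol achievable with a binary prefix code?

Repeatedly combine the two least-probable nodes; the expected code length is the sum of the merged weights.
merge 3/52 + 15/52 → 9/26
merge 17/52 + 17/52 → 17/26
merge 9/26 + 17/26 → 1
L = 9/26 + 17/26 + 1 = 2 bits/symbol.

2 bits/symbol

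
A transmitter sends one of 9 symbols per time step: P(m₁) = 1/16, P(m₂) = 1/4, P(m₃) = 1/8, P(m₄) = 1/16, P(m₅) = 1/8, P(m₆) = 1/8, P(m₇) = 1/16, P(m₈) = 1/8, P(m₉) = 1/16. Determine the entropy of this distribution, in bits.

Each probability is a power of 1/2, so log₂(1/p) is an integer.
H = Σ p·log₂(1/p) = 1/16·4 + 1/4·2 + 1/8·3 + 1/16·4 + 1/8·3 + 1/8·3 + 1/16·4 + 1/8·3 + 1/16·4 = 3 bits.

3 bits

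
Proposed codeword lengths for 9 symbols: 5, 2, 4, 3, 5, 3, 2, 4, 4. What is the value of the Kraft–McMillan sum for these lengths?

1

With common denominator 2^5 = 32: Σ 2^(−ℓᵢ) = 1/32 + 8/32 + 2/32 + 4/32 + 1/32 + 4/32 + 8/32 + 2/32 + 2/32 = 32/32 = 1.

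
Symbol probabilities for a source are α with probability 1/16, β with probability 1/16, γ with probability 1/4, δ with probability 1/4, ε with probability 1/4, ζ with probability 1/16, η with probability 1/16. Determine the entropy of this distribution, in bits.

2.5 bits

Each probability is a power of 1/2, so log₂(1/p) is an integer.
H = Σ p·log₂(1/p) = 1/16·4 + 1/16·4 + 1/4·2 + 1/4·2 + 1/4·2 + 1/16·4 + 1/16·4 = 2.5 bits.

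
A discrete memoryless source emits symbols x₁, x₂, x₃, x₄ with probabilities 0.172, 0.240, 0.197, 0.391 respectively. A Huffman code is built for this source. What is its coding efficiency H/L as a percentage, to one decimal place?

97.2%

Entropy H = −Σ p log₂ p ≈ 1.9224 bits.
Huffman merges: 43/250+197/1000→369/1000; 6/25+369/1000→609/1000; 391/1000+609/1000→1. L = 989/500 ≈ 1.9780.
Efficiency = H/L = 1.9224/1.9780 = 97.2%.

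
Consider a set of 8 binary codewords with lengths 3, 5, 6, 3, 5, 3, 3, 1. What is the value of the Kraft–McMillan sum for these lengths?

With common denominator 2^6 = 64: Σ 2^(−ℓᵢ) = 8/64 + 2/64 + 1/64 + 8/64 + 2/64 + 8/64 + 8/64 + 32/64 = 69/64 = 1.078125.

1.078125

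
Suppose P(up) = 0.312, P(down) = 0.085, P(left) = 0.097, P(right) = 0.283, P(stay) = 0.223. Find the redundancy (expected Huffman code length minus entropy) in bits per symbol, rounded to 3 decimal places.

0.031 bits

Entropy H = −Σ p log₂ p ≈ 2.1512 bits.
Huffman merges: 17/200+97/1000→91/500; 91/500+223/1000→81/200; 283/1000+39/125→119/200; 81/200+119/200→1. L = 1091/500 ≈ 2.1820.
L − H = 2.1820 − 2.1512 = 0.031 bits.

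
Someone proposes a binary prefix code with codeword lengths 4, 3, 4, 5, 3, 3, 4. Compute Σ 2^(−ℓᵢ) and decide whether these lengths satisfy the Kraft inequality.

0.59375; yes

With common denominator 2^5 = 32: Σ 2^(−ℓᵢ) = 2/32 + 4/32 + 2/32 + 1/32 + 4/32 + 4/32 + 2/32 = 19/32 = 0.59375.
Kraft's inequality requires Σ ≤ 1; here Σ = 0.59375 ≤ 1, so such a prefix code exists.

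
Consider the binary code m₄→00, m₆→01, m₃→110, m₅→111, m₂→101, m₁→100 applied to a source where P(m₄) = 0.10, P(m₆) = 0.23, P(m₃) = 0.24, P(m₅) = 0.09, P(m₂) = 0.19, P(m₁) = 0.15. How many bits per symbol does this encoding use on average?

2.67 bits/symbol

L̄ = Σ pᵢ·ℓᵢ = 0.10·2 + 0.23·2 + 0.24·3 + 0.09·3 + 0.19·3 + 0.15·3 = 2.67 bits/symbol.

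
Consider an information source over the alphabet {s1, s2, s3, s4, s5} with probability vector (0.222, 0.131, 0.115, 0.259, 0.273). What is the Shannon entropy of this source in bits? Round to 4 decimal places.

2.2411 bits

H = −Σ pᵢ log₂ pᵢ.
−0.222·log₂(0.222) = 0.4820
−0.131·log₂(0.131) = 0.3841
−0.115·log₂(0.115) = 0.3588
−0.259·log₂(0.259) = 0.5048
−0.273·log₂(0.273) = 0.5113
Sum ≈ 2.2411 → 2.2411 bits.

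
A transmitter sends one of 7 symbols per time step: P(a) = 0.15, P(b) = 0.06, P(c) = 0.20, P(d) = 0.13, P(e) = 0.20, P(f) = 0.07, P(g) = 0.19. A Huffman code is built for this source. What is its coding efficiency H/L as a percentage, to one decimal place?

Entropy H = −Σ p log₂ p ≈ 2.6893 bits.
Huffman merges: 3/50+7/100→13/100; 13/100+13/100→13/50; 3/20+19/100→17/50; 1/5+1/5→2/5; 13/50+17/50→3/5; 2/5+3/5→1. L = 273/100 ≈ 2.7300.
Efficiency = H/L = 2.6893/2.7300 = 98.5%.

98.5%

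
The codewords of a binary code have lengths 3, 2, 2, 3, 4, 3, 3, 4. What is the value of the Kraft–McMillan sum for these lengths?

With common denominator 2^4 = 16: Σ 2^(−ℓᵢ) = 2/16 + 4/16 + 4/16 + 2/16 + 1/16 + 2/16 + 2/16 + 1/16 = 18/16 = 1.125.

1.125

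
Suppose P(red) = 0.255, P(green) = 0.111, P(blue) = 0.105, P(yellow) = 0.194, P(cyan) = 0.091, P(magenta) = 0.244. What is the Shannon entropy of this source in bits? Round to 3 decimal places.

H = −Σ pᵢ log₂ pᵢ.
−0.255·log₂(0.255) = 0.5027
−0.111·log₂(0.111) = 0.3520
−0.105·log₂(0.105) = 0.3414
−0.194·log₂(0.194) = 0.4590
−0.091·log₂(0.091) = 0.3147
−0.244·log₂(0.244) = 0.4966
Sum ≈ 2.4664 → 2.466 bits.

2.466 bits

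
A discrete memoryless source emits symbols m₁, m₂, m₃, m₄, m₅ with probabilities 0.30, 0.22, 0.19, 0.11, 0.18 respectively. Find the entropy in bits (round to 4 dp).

2.2525 bits

H = −Σ pᵢ log₂ pᵢ.
−0.30·log₂(0.30) = 0.5211
−0.22·log₂(0.22) = 0.4806
−0.19·log₂(0.19) = 0.4552
−0.11·log₂(0.11) = 0.3503
−0.18·log₂(0.18) = 0.4453
Sum ≈ 2.2525 → 2.2525 bits.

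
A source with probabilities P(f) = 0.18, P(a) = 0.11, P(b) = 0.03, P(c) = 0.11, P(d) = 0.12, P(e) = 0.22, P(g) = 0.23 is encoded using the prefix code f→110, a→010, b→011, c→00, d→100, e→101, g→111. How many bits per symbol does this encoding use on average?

2.89 bits/symbol

L̄ = Σ pᵢ·ℓᵢ = 0.18·3 + 0.11·3 + 0.03·3 + 0.11·2 + 0.12·3 + 0.22·3 + 0.23·3 = 2.89 bits/symbol.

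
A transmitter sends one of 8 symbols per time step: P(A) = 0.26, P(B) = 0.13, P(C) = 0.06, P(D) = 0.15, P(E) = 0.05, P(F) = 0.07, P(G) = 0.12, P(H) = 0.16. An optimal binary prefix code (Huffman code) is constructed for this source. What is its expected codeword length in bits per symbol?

2.85 bits/symbol

Repeatedly combine the two least-probable nodes; the expected code length is the sum of the merged weights.
merge 1/20 + 3/50 → 11/100
merge 7/100 + 11/100 → 9/50
merge 3/25 + 13/100 → 1/4
merge 3/20 + 4/25 → 31/100
merge 9/50 + 1/4 → 43/100
merge 13/50 + 31/100 → 57/100
merge 43/100 + 57/100 → 1
L = 11/100 + 9/50 + 1/4 + 31/100 + 43/100 + 57/100 + 1 = 57/20 = 2.85 bits/symbol.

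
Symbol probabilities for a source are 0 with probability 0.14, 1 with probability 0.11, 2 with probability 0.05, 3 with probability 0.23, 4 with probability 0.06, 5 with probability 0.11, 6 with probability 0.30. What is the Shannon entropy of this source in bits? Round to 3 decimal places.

2.566 bits

H = −Σ pᵢ log₂ pᵢ.
−0.14·log₂(0.14) = 0.3971
−0.11·log₂(0.11) = 0.3503
−0.05·log₂(0.05) = 0.2161
−0.23·log₂(0.23) = 0.4877
−0.06·log₂(0.06) = 0.2435
−0.11·log₂(0.11) = 0.3503
−0.30·log₂(0.30) = 0.5211
Sum ≈ 2.5661 → 2.566 bits.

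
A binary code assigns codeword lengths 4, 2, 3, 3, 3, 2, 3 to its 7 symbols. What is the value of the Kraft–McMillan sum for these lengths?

1.0625

With common denominator 2^4 = 16: Σ 2^(−ℓᵢ) = 1/16 + 4/16 + 2/16 + 2/16 + 2/16 + 4/16 + 2/16 = 17/16 = 1.0625.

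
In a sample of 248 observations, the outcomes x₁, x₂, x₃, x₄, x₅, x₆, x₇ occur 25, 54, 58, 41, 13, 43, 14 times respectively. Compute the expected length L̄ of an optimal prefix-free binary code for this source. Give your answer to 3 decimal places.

2.657 bits/symbol

Probabilities are the counts divided by 248.
Repeatedly combine the two least-probable nodes; the expected code length is the sum of the merged weights.
merge 13/248 + 7/124 → 27/248
merge 25/248 + 27/248 → 13/62
merge 41/248 + 43/248 → 21/62
merge 13/62 + 27/124 → 53/124
merge 29/124 + 21/62 → 71/124
merge 53/124 + 71/124 → 1
L = 27/248 + 13/62 + 21/62 + 53/124 + 71/124 + 1 = 659/248 ≈ 2.657 bits/symbol.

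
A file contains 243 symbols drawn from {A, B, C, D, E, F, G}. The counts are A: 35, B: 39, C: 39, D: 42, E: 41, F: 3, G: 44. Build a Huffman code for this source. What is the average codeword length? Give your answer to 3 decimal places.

Probabilities are the counts divided by 243.
Repeatedly combine the two least-probable nodes; the expected code length is the sum of the merged weights.
merge 1/81 + 35/243 → 38/243
merge 38/243 + 13/81 → 77/243
merge 13/81 + 41/243 → 80/243
merge 14/81 + 44/243 → 86/243
merge 77/243 + 80/243 → 157/243
merge 86/243 + 157/243 → 1
L = 38/243 + 77/243 + 80/243 + 86/243 + 157/243 + 1 = 227/81 ≈ 2.802 bits/symbol.

2.802 bits/symbol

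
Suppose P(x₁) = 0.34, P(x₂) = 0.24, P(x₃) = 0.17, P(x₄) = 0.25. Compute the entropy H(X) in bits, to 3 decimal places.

H = −Σ pᵢ log₂ pᵢ.
−0.34·log₂(0.34) = 0.5292
−0.24·log₂(0.24) = 0.4941
−0.17·log₂(0.17) = 0.4346
−0.25·log₂(0.25) = 0.5000
Sum ≈ 1.9579 → 1.958 bits.

1.958 bits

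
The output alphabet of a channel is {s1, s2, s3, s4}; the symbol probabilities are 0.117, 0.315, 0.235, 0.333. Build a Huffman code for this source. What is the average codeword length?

2 bits/symbol

Repeatedly combine the two least-probable nodes; the expected code length is the sum of the merged weights.
merge 117/1000 + 47/200 → 44/125
merge 63/200 + 333/1000 → 81/125
merge 44/125 + 81/125 → 1
L = 44/125 + 81/125 + 1 = 2 bits/symbol.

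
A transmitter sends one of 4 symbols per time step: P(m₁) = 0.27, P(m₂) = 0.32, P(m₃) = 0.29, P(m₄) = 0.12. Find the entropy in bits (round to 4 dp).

1.9210 bits

H = −Σ pᵢ log₂ pᵢ.
−0.27·log₂(0.27) = 0.5100
−0.32·log₂(0.32) = 0.5260
−0.29·log₂(0.29) = 0.5179
−0.12·log₂(0.12) = 0.3671
Sum ≈ 1.9210 → 1.9210 bits.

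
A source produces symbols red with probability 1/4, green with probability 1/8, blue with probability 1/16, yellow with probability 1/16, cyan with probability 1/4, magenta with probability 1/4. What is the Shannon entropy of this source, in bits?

2.375 bits

Each probability is a power of 1/2, so log₂(1/p) is an integer.
H = Σ p·log₂(1/p) = 1/4·2 + 1/8·3 + 1/16·4 + 1/16·4 + 1/4·2 + 1/4·2 = 2.375 bits.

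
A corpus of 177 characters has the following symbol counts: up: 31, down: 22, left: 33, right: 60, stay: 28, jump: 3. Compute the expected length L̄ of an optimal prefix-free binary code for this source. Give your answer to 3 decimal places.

Probabilities are the counts divided by 177.
Repeatedly combine the two least-probable nodes; the expected code length is the sum of the merged weights.
merge 1/59 + 22/177 → 25/177
merge 25/177 + 28/177 → 53/177
merge 31/177 + 11/59 → 64/177
merge 53/177 + 20/59 → 113/177
merge 64/177 + 113/177 → 1
L = 25/177 + 53/177 + 64/177 + 113/177 + 1 = 144/59 ≈ 2.441 bits/symbol.

2.441 bits/symbol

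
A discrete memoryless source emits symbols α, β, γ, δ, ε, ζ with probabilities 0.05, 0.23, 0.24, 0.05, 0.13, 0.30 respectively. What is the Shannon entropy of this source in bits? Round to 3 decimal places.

2.318 bits

H = −Σ pᵢ log₂ pᵢ.
−0.05·log₂(0.05) = 0.2161
−0.23·log₂(0.23) = 0.4877
−0.24·log₂(0.24) = 0.4941
−0.05·log₂(0.05) = 0.2161
−0.13·log₂(0.13) = 0.3826
−0.30·log₂(0.30) = 0.5211
Sum ≈ 2.3177 → 2.318 bits.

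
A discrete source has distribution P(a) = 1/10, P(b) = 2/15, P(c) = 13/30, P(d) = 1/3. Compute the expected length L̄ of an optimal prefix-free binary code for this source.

Repeatedly combine the two least-probable nodes; the expected code length is the sum of the merged weights.
merge 1/10 + 2/15 → 7/30
merge 7/30 + 1/3 → 17/30
merge 13/30 + 17/30 → 1
L = 7/30 + 17/30 + 1 = 9/5 = 1.8 bits/symbol.

1.8 bits/symbol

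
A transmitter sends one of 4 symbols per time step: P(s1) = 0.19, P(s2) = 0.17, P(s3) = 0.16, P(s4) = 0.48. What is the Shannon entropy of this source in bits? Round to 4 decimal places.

1.8211 bits

H = −Σ pᵢ log₂ pᵢ.
−0.19·log₂(0.19) = 0.4552
−0.17·log₂(0.17) = 0.4346
−0.16·log₂(0.16) = 0.4230
−0.48·log₂(0.48) = 0.5083
Sum ≈ 1.8211 → 1.8211 bits.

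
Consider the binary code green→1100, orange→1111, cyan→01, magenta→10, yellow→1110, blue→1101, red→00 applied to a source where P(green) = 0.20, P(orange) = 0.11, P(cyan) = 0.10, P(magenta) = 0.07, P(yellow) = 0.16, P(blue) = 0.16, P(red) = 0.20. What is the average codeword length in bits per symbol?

L̄ = Σ pᵢ·ℓᵢ = 0.20·4 + 0.11·4 + 0.10·2 + 0.07·2 + 0.16·4 + 0.16·4 + 0.20·2 = 3.26 bits/symbol.

3.26 bits/symbol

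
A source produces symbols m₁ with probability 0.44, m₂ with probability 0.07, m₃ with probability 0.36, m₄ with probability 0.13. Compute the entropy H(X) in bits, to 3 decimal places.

H = −Σ pᵢ log₂ pᵢ.
−0.44·log₂(0.44) = 0.5211
−0.07·log₂(0.07) = 0.2686
−0.36·log₂(0.36) = 0.5306
−0.13·log₂(0.13) = 0.3826
Sum ≈ 1.7030 → 1.703 bits.

1.703 bits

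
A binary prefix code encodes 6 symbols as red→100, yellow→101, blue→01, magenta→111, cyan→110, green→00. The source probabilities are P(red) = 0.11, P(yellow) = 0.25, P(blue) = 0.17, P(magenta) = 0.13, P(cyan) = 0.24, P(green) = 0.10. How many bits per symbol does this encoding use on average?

L̄ = Σ pᵢ·ℓᵢ = 0.11·3 + 0.25·3 + 0.17·2 + 0.13·3 + 0.24·3 + 0.10·2 = 2.73 bits/symbol.

2.73 bits/symbol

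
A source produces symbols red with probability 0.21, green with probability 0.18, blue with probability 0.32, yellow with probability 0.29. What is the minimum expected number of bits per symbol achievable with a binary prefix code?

Repeatedly combine the two least-probable nodes; the expected code length is the sum of the merged weights.
merge 9/50 + 21/100 → 39/100
merge 29/100 + 8/25 → 61/100
merge 39/100 + 61/100 → 1
L = 39/100 + 61/100 + 1 = 2 bits/symbol.

2 bits/symbol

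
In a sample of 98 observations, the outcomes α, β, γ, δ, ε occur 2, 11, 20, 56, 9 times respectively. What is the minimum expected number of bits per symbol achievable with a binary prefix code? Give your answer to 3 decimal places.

Probabilities are the counts divided by 98.
Repeatedly combine the two least-probable nodes; the expected code length is the sum of the merged weights.
merge 1/49 + 9/98 → 11/98
merge 11/98 + 11/98 → 11/49
merge 10/49 + 11/49 → 3/7
merge 3/7 + 4/7 → 1
L = 11/98 + 11/49 + 3/7 + 1 = 173/98 ≈ 1.765 bits/symbol.

1.765 bits/symbol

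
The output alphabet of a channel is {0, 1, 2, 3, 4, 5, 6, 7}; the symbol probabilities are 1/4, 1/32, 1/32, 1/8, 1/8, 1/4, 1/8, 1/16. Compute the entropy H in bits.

Each probability is a power of 1/2, so log₂(1/p) is an integer.
H = Σ p·log₂(1/p) = 1/4·2 + 1/32·5 + 1/32·5 + 1/8·3 + 1/8·3 + 1/4·2 + 1/8·3 + 1/16·4 = 2.6875 bits.

2.6875 bits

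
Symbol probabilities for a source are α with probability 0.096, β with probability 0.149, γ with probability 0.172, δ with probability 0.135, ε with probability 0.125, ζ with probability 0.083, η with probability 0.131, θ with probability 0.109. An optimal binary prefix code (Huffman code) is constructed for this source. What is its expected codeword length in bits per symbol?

3 bits/symbol

Repeatedly combine the two least-probable nodes; the expected code length is the sum of the merged weights.
merge 83/1000 + 12/125 → 179/1000
merge 109/1000 + 1/8 → 117/500
merge 131/1000 + 27/200 → 133/500
merge 149/1000 + 43/250 → 321/1000
merge 179/1000 + 117/500 → 413/1000
merge 133/500 + 321/1000 → 587/1000
merge 413/1000 + 587/1000 → 1
L = 179/1000 + 117/500 + 133/500 + 321/1000 + 413/1000 + 587/1000 + 1 = 3 bits/symbol.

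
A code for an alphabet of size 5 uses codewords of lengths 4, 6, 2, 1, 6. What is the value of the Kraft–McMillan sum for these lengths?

0.84375

With common denominator 2^6 = 64: Σ 2^(−ℓᵢ) = 4/64 + 1/64 + 16/64 + 32/64 + 1/64 = 54/64 = 0.84375.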